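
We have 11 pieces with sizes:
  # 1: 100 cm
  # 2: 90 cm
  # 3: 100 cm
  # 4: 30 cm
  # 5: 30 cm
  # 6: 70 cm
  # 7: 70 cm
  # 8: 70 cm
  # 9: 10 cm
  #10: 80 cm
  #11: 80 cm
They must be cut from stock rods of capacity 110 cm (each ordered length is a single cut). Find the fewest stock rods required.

8

Total = 100 + 100 + 90 + 80 + 80 + 70 + 70 + 70 + 30 + 30 + 10 = 730 cm.
Lower bound: ⌈730/110⌉ = 7 stock rods.
Also, 8 pieces each exceed 55 cm, and no two of those can share a stock rod, so at least 8 stock rods are needed.
A packing using 8 stock rods:
  stock rod 1: 100 + 10 = 110
  stock rod 2: 100 = 100
  stock rod 3: 90 = 90
  stock rod 4: 80 + 30 = 110
  stock rod 5: 80 + 30 = 110
  stock rod 6: 70 = 70
  stock rod 7: 70 = 70
  stock rod 8: 70 = 70
This matches the lower bound, so 8 is optimal.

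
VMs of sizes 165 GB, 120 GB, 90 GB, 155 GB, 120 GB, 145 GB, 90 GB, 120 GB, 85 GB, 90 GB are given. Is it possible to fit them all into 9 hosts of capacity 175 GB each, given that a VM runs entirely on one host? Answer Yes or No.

Yes

A valid assignment using 9 hosts:
  host 1: 165 = 165
  host 2: 155 = 155
  host 3: 145 = 145
  host 4: 120 = 120
  host 5: 120 = 120
  host 6: 120 = 120
  host 7: 90 + 85 = 175
  host 8: 90 = 90
  host 9: 90 = 90
Every load is within 175 GB, so 9 hosts suffice.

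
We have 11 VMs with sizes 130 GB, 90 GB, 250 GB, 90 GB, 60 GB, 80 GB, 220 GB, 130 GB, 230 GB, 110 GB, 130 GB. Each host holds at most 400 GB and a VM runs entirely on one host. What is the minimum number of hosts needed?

4

Total = 250 + 230 + 220 + 130 + 130 + 130 + 110 + 90 + 90 + 80 + 60 = 1520 GB.
Lower bound: ⌈1520/400⌉ = 4 hosts.
A packing using 4 hosts:
  host 1: 250 + 130 = 380
  host 2: 230 + 130 = 360
  host 3: 220 + 110 + 60 = 390
  host 4: 130 + 90 + 90 + 80 = 390
This matches the lower bound, so 4 is optimal.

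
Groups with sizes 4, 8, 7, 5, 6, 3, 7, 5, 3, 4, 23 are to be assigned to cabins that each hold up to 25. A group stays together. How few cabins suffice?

Total = 23 + 8 + 7 + 7 + 6 + 5 + 5 + 4 + 4 + 3 + 3 = 75.
Lower bound: ⌈75/25⌉ = 3 cabins.
A packing using 4 cabins:
  cabin 1: 23 = 23
  cabin 2: 8 + 7 + 7 + 3 = 25
  cabin 3: 6 + 5 + 5 + 4 + 4 = 24
  cabin 4: 3 = 3
No arrangement into 3 cabins stays within capacity, so 4 is optimal.

4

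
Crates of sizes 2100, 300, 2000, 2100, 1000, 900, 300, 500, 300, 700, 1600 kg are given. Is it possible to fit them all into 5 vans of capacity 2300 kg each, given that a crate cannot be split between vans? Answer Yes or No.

No

Total = 11800 kg; ⌈11800/2300⌉ = 6.
At least 6 vans are required, but only 5 are allowed.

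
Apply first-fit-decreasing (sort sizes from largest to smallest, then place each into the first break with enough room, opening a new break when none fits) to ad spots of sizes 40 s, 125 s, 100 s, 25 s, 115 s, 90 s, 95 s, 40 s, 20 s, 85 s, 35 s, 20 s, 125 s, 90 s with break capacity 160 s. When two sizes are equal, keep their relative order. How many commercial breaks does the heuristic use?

Sorted descending: 125, 125, 115, 100, 95, 90, 90, 85, 40, 40, 35, 25, 20, 20.
  125 → break 1 (new)  [load 125/160]
  125 → break 2 (new)  [load 125/160]
  115 → break 3 (new)  [load 115/160]
  100 → break 4 (new)  [load 100/160]
  95 → break 5 (new)  [load 95/160]
  90 → break 6 (new)  [load 90/160]
  90 → break 7 (new)  [load 90/160]
  85 → break 8 (new)  [load 85/160]
  40 → break 3  [load 155/160]
  40 → break 4  [load 140/160]
  35 → break 1  [load 160/160]
  25 → break 2  [load 150/160]
  20 → break 4  [load 160/160]
  20 → break 5  [load 115/160]
8 commercial breaks opened.

8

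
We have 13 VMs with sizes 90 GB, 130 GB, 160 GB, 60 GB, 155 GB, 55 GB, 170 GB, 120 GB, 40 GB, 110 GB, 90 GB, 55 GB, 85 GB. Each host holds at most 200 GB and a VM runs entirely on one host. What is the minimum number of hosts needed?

Total = 170 + 160 + 155 + 130 + 120 + 110 + 90 + 90 + 85 + 60 + 55 + 55 + 40 = 1320 GB.
Lower bound: ⌈1320/200⌉ = 7 hosts.
A packing using 8 hosts:
  host 1: 170 = 170
  host 2: 160 + 40 = 200
  host 3: 155 = 155
  host 4: 130 + 60 = 190
  host 5: 120 + 55 = 175
  host 6: 110 + 90 = 200
  host 7: 90 + 85 = 175
  host 8: 55 = 55
No arrangement into 7 hosts stays within capacity, so 8 is optimal.

8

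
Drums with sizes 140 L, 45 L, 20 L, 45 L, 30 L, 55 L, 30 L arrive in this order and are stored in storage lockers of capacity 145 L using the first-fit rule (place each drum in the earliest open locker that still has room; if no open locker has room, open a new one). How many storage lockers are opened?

  140 → locker 1 (new)  [load 140/145]
  45 → locker 2 (new)  [load 45/145]
  20 → locker 2  [load 65/145]
  45 → locker 2  [load 110/145]
  30 → locker 2  [load 140/145]
  55 → locker 3 (new)  [load 55/145]
  30 → locker 3  [load 85/145]
3 storage lockers opened.

3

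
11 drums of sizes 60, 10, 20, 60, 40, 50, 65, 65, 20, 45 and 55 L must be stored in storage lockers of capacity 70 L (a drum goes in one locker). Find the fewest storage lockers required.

Total = 65 + 65 + 60 + 60 + 55 + 50 + 45 + 40 + 20 + 20 + 10 = 490 L.
Lower bound: ⌈490/70⌉ = 7 storage lockers.
Also, 8 drums each exceed 35 L, and no two of those can share a locker, so at least 8 storage lockers are needed.
A packing using 8 storage lockers:
  locker 1: 65 = 65
  locker 2: 65 = 65
  locker 3: 60 + 10 = 70
  locker 4: 60 = 60
  locker 5: 55 = 55
  locker 6: 50 + 20 = 70
  locker 7: 45 + 20 = 65
  locker 8: 40 = 40
This matches the lower bound, so 8 is optimal.

8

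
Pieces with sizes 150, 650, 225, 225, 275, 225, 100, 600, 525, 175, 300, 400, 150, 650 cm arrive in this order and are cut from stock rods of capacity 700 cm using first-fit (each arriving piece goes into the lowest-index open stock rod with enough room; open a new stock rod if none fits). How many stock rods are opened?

7

  150 → stock rod 1 (new)  [load 150/700]
  650 → stock rod 2 (new)  [load 650/700]
  225 → stock rod 1  [load 375/700]
  225 → stock rod 1  [load 600/700]
  275 → stock rod 3 (new)  [load 275/700]
  225 → stock rod 3  [load 500/700]
  100 → stock rod 1  [load 700/700]
  600 → stock rod 4 (new)  [load 600/700]
  525 → stock rod 5 (new)  [load 525/700]
  175 → stock rod 3  [load 675/700]
  300 → stock rod 6 (new)  [load 300/700]
  400 → stock rod 6  [load 700/700]
  150 → stock rod 5  [load 675/700]
  650 → stock rod 7 (new)  [load 650/700]
7 stock rods opened.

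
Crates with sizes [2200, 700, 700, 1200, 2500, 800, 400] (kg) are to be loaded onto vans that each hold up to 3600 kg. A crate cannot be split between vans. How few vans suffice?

3

Total = 2500 + 2200 + 1200 + 800 + 700 + 700 + 400 = 8500 kg.
Lower bound: ⌈8500/3600⌉ = 3 vans.
A packing using 3 vans:
  van 1: 2500 + 800 = 3300
  van 2: 2200 + 1200 = 3400
  van 3: 700 + 700 + 400 = 1800
This matches the lower bound, so 3 is optimal.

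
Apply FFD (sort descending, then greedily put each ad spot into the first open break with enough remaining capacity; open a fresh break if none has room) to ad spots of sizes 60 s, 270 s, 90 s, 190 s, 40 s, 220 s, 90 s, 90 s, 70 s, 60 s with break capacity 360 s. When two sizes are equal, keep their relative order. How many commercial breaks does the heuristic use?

Sorted descending: 270, 220, 190, 90, 90, 90, 70, 60, 60, 40.
  270 → break 1 (new)  [load 270/360]
  220 → break 2 (new)  [load 220/360]
  190 → break 3 (new)  [load 190/360]
  90 → break 1  [load 360/360]
  90 → break 2  [load 310/360]
  90 → break 3  [load 280/360]
  70 → break 3  [load 350/360]
  60 → break 4 (new)  [load 60/360]
  60 → break 4  [load 120/360]
  40 → break 2  [load 350/360]
4 commercial breaks opened.

4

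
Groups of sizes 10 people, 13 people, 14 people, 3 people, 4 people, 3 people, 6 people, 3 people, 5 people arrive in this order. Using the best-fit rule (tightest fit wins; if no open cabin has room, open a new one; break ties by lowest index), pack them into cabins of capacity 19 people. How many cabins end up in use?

  10 → cabin 1 (new)  [load 10/19]
  13 → cabin 2 (new)  [load 13/19]
  14 → cabin 3 (new)  [load 14/19]
  3 → cabin 3  [load 17/19]
  4 → cabin 2  [load 17/19]
  3 → cabin 1  [load 13/19]
  6 → cabin 1  [load 19/19]
  3 → cabin 4 (new)  [load 3/19]
  5 → cabin 4  [load 8/19]
4 cabins opened.

4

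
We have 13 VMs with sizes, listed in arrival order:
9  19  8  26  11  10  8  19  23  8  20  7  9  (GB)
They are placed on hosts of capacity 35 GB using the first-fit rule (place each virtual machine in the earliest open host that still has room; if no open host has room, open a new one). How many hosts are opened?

6

  9 → host 1 (new)  [load 9/35]
  19 → host 1  [load 28/35]
  8 → host 2 (new)  [load 8/35]
  26 → host 2  [load 34/35]
  11 → host 3 (new)  [load 11/35]
  10 → host 3  [load 21/35]
  8 → host 3  [load 29/35]
  19 → host 4 (new)  [load 19/35]
  23 → host 5 (new)  [load 23/35]
  8 → host 4  [load 27/35]
  20 → host 6 (new)  [load 20/35]
  7 → host 1  [load 35/35]
  9 → host 5  [load 32/35]
6 hosts opened.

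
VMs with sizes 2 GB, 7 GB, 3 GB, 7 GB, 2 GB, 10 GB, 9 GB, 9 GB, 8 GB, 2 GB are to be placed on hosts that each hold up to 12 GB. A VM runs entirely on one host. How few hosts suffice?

6

Total = 10 + 9 + 9 + 8 + 7 + 7 + 3 + 2 + 2 + 2 = 59 GB.
Lower bound: ⌈59/12⌉ = 5 hosts.
Also, 6 VMs each exceed 6 GB, and no two of those can share a host, so at least 6 hosts are needed.
A packing using 6 hosts:
  host 1: 10 + 2 = 12
  host 2: 9 + 3 = 12
  host 3: 9 + 2 = 11
  host 4: 8 + 2 = 10
  host 5: 7 = 7
  host 6: 7 = 7
This matches the lower bound, so 6 is optimal.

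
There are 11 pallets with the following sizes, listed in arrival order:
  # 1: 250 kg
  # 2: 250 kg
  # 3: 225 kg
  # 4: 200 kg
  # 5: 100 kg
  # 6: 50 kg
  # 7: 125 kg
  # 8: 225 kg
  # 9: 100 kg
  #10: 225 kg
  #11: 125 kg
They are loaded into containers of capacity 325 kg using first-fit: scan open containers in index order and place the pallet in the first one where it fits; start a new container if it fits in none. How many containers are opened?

7

  250 → container 1 (new)  [load 250/325]
  250 → container 2 (new)  [load 250/325]
  225 → container 3 (new)  [load 225/325]
  200 → container 4 (new)  [load 200/325]
  100 → container 3  [load 325/325]
  50 → container 1  [load 300/325]
  125 → container 4  [load 325/325]
  225 → container 5 (new)  [load 225/325]
  100 → container 5  [load 325/325]
  225 → container 6 (new)  [load 225/325]
  125 → container 7 (new)  [load 125/325]
7 containers opened.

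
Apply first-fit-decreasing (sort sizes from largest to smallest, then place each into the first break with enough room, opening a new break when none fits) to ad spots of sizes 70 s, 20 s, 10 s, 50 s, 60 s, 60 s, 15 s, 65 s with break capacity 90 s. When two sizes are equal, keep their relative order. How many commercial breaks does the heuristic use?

5

Sorted descending: 70, 65, 60, 60, 50, 20, 15, 10.
  70 → break 1 (new)  [load 70/90]
  65 → break 2 (new)  [load 65/90]
  60 → break 3 (new)  [load 60/90]
  60 → break 4 (new)  [load 60/90]
  50 → break 5 (new)  [load 50/90]
  20 → break 1  [load 90/90]
  15 → break 2  [load 80/90]
  10 → break 2  [load 90/90]
5 commercial breaks opened.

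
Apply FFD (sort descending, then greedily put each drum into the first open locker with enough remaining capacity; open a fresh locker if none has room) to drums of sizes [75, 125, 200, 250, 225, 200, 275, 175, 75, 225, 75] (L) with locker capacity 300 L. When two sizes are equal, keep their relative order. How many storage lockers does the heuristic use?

7

Sorted descending: 275, 250, 225, 225, 200, 200, 175, 125, 75, 75, 75.
  275 → locker 1 (new)  [load 275/300]
  250 → locker 2 (new)  [load 250/300]
  225 → locker 3 (new)  [load 225/300]
  225 → locker 4 (new)  [load 225/300]
  200 → locker 5 (new)  [load 200/300]
  200 → locker 6 (new)  [load 200/300]
  175 → locker 7 (new)  [load 175/300]
  125 → locker 7  [load 300/300]
  75 → locker 3  [load 300/300]
  75 → locker 4  [load 300/300]
  75 → locker 5  [load 275/300]
7 storage lockers opened.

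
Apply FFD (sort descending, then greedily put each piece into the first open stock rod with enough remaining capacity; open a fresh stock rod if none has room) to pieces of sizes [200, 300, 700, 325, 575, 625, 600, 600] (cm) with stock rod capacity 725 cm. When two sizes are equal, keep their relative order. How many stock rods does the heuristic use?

Sorted descending: 700, 625, 600, 600, 575, 325, 300, 200.
  700 → stock rod 1 (new)  [load 700/725]
  625 → stock rod 2 (new)  [load 625/725]
  600 → stock rod 3 (new)  [load 600/725]
  600 → stock rod 4 (new)  [load 600/725]
  575 → stock rod 5 (new)  [load 575/725]
  325 → stock rod 6 (new)  [load 325/725]
  300 → stock rod 6  [load 625/725]
  200 → stock rod 7 (new)  [load 200/725]
7 stock rods opened.

7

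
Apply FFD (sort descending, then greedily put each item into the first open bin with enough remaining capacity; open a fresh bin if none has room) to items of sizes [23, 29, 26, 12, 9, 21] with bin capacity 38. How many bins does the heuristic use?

4

Sorted descending: 29, 26, 23, 21, 12, 9.
  29 → bin 1 (new)  [load 29/38]
  26 → bin 2 (new)  [load 26/38]
  23 → bin 3 (new)  [load 23/38]
  21 → bin 4 (new)  [load 21/38]
  12 → bin 2  [load 38/38]
  9 → bin 1  [load 38/38]
4 bins opened.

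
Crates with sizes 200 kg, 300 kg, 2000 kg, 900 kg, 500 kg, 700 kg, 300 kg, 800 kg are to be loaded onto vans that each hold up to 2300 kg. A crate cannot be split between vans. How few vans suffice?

3

Total = 2000 + 900 + 800 + 700 + 500 + 300 + 300 + 200 = 5700 kg.
Lower bound: ⌈5700/2300⌉ = 3 vans.
A packing using 3 vans:
  van 1: 2000 + 300 = 2300
  van 2: 900 + 800 + 500 = 2200
  van 3: 700 + 300 + 200 = 1200
This matches the lower bound, so 3 is optimal.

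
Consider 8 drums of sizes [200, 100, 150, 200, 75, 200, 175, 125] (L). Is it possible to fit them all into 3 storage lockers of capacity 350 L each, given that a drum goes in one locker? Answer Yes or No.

No

Total = 1225 L; ⌈1225/350⌉ = 4.
At least 4 storage lockers are required, but only 3 are allowed.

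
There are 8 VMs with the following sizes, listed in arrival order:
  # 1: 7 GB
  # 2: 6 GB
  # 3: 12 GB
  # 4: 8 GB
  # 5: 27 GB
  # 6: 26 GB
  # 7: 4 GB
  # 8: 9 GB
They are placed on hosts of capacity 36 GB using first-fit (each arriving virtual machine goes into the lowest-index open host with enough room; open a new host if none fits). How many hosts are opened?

  7 → host 1 (new)  [load 7/36]
  6 → host 1  [load 13/36]
  12 → host 1  [load 25/36]
  8 → host 1  [load 33/36]
  27 → host 2 (new)  [load 27/36]
  26 → host 3 (new)  [load 26/36]
  4 → host 2  [load 31/36]
  9 → host 3  [load 35/36]
3 hosts opened.

3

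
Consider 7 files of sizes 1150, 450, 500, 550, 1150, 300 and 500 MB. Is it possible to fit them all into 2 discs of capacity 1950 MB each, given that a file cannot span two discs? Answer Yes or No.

Total = 4600 MB; ⌈4600/1950⌉ = 3.
At least 3 discs are required, but only 2 are allowed.

No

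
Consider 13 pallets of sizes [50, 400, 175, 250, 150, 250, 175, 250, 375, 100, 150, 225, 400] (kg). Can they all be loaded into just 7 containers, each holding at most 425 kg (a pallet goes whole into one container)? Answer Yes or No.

No

Total = 2950 kg; ⌈2950/425⌉ = 7.
The bound of 7 does not rule out 7, but exhaustive search shows no assignment into 7 containers of capacity 425 kg exists — the minimum is 8.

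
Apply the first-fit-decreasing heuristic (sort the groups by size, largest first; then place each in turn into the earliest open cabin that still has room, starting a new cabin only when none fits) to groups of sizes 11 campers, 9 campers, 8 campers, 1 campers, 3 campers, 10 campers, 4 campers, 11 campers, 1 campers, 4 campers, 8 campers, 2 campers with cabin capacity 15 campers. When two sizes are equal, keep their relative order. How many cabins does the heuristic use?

Sorted descending: 11, 11, 10, 9, 8, 8, 4, 4, 3, 2, 1, 1.
  11 → cabin 1 (new)  [load 11/15]
  11 → cabin 2 (new)  [load 11/15]
  10 → cabin 3 (new)  [load 10/15]
  9 → cabin 4 (new)  [load 9/15]
  8 → cabin 5 (new)  [load 8/15]
  8 → cabin 6 (new)  [load 8/15]
  4 → cabin 1  [load 15/15]
  4 → cabin 2  [load 15/15]
  3 → cabin 3  [load 13/15]
  2 → cabin 3  [load 15/15]
  1 → cabin 4  [load 10/15]
  1 → cabin 4  [load 11/15]
6 cabins opened.

6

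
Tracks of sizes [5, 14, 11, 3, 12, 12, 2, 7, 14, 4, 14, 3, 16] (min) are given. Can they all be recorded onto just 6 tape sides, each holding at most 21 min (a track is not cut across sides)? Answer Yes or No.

No

Total = 117 min; ⌈117/21⌉ = 6.
7 tracks each exceed half the capacity and cannot share a side, forcing at least 7 tape sides.
At least 7 tape sides are required, but only 6 are allowed.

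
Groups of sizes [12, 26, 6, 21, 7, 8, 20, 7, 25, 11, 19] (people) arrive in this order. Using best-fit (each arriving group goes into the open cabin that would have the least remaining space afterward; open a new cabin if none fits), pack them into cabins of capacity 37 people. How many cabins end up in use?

5

  12 → cabin 1 (new)  [load 12/37]
  26 → cabin 2 (new)  [load 26/37]
  6 → cabin 2  [load 32/37]
  21 → cabin 1  [load 33/37]
  7 → cabin 3 (new)  [load 7/37]
  8 → cabin 3  [load 15/37]
  20 → cabin 3  [load 35/37]
  7 → cabin 4 (new)  [load 7/37]
  25 → cabin 4  [load 32/37]
  11 → cabin 5 (new)  [load 11/37]
  19 → cabin 5  [load 30/37]
5 cabins opened.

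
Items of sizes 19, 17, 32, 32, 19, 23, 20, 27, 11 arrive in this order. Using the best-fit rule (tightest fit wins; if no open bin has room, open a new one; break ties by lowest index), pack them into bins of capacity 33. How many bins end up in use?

  19 → bin 1 (new)  [load 19/33]
  17 → bin 2 (new)  [load 17/33]
  32 → bin 3 (new)  [load 32/33]
  32 → bin 4 (new)  [load 32/33]
  19 → bin 5 (new)  [load 19/33]
  23 → bin 6 (new)  [load 23/33]
  20 → bin 7 (new)  [load 20/33]
  27 → bin 8 (new)  [load 27/33]
  11 → bin 7  [load 31/33]
8 bins opened.

8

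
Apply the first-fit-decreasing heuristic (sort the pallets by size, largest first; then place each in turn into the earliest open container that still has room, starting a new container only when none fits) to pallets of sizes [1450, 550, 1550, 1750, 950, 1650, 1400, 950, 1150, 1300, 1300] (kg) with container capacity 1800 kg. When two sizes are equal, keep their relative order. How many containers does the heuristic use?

Sorted descending: 1750, 1650, 1550, 1450, 1400, 1300, 1300, 1150, 950, 950, 550.
  1750 → container 1 (new)  [load 1750/1800]
  1650 → container 2 (new)  [load 1650/1800]
  1550 → container 3 (new)  [load 1550/1800]
  1450 → container 4 (new)  [load 1450/1800]
  1400 → container 5 (new)  [load 1400/1800]
  1300 → container 6 (new)  [load 1300/1800]
  1300 → container 7 (new)  [load 1300/1800]
  1150 → container 8 (new)  [load 1150/1800]
  950 → container 9 (new)  [load 950/1800]
  950 → container 10 (new)  [load 950/1800]
  550 → container 8  [load 1700/1800]
10 containers opened.

10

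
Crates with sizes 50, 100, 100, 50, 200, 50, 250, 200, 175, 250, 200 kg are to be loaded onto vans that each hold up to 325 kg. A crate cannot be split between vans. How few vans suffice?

6

Total = 250 + 250 + 200 + 200 + 200 + 175 + 100 + 100 + 50 + 50 + 50 = 1625 kg.
Lower bound: ⌈1625/325⌉ = 5 vans.
Also, 6 crates each exceed 325/2 kg, and no two of those can share a van, so at least 6 vans are needed.
A packing using 6 vans:
  van 1: 250 + 50 = 300
  van 2: 250 + 50 = 300
  van 3: 200 + 100 = 300
  van 4: 200 + 100 = 300
  van 5: 200 + 50 = 250
  van 6: 175 = 175
This matches the lower bound, so 6 is optimal.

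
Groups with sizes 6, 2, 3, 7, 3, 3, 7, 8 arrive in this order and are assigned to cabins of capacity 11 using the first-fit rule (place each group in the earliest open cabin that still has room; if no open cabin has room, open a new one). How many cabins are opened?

4

  6 → cabin 1 (new)  [load 6/11]
  2 → cabin 1  [load 8/11]
  3 → cabin 1  [load 11/11]
  7 → cabin 2 (new)  [load 7/11]
  3 → cabin 2  [load 10/11]
  3 → cabin 3 (new)  [load 3/11]
  7 → cabin 3  [load 10/11]
  8 → cabin 4 (new)  [load 8/11]
4 cabins opened.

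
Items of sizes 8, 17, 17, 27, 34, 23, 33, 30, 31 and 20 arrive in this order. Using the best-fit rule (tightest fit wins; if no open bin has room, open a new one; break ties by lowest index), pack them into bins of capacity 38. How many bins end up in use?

8

  8 → bin 1 (new)  [load 8/38]
  17 → bin 1  [load 25/38]
  17 → bin 2 (new)  [load 17/38]
  27 → bin 3 (new)  [load 27/38]
  34 → bin 4 (new)  [load 34/38]
  23 → bin 5 (new)  [load 23/38]
  33 → bin 6 (new)  [load 33/38]
  30 → bin 7 (new)  [load 30/38]
  31 → bin 8 (new)  [load 31/38]
  20 → bin 2  [load 37/38]
8 bins opened.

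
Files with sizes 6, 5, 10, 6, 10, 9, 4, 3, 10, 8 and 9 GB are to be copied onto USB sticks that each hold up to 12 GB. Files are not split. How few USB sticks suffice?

8

Total = 10 + 10 + 10 + 9 + 9 + 8 + 6 + 6 + 5 + 4 + 3 = 80 GB.
Lower bound: ⌈80/12⌉ = 7 USB sticks.
A packing using 8 USB sticks:
  USB stick 1: 10 = 10
  USB stick 2: 10 = 10
  USB stick 3: 10 = 10
  USB stick 4: 9 + 3 = 12
  USB stick 5: 9 = 9
  USB stick 6: 8 + 4 = 12
  USB stick 7: 6 + 6 = 12
  USB stick 8: 5 = 5
No arrangement into 7 USB sticks stays within capacity, so 8 is optimal.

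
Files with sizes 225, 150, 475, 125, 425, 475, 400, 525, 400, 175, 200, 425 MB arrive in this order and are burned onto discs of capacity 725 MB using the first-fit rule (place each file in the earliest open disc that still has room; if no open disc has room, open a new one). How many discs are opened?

  225 → disc 1 (new)  [load 225/725]
  150 → disc 1  [load 375/725]
  475 → disc 2 (new)  [load 475/725]
  125 → disc 1  [load 500/725]
  425 → disc 3 (new)  [load 425/725]
  475 → disc 4 (new)  [load 475/725]
  400 → disc 5 (new)  [load 400/725]
  525 → disc 6 (new)  [load 525/725]
  400 → disc 7 (new)  [load 400/725]
  175 → disc 1  [load 675/725]
  200 → disc 2  [load 675/725]
  425 → disc 8 (new)  [load 425/725]
8 discs opened.

8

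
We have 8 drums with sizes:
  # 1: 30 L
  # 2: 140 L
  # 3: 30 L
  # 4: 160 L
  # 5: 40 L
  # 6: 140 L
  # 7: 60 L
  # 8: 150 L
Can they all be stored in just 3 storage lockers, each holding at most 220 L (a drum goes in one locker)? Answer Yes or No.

No

Total = 750 L; ⌈750/220⌉ = 4.
At least 4 storage lockers are required, but only 3 are allowed.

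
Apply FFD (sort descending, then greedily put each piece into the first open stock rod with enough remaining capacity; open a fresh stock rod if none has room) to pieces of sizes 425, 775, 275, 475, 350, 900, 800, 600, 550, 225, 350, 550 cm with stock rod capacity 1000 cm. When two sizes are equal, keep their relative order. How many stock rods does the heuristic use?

7

Sorted descending: 900, 800, 775, 600, 550, 550, 475, 425, 350, 350, 275, 225.
  900 → stock rod 1 (new)  [load 900/1000]
  800 → stock rod 2 (new)  [load 800/1000]
  775 → stock rod 3 (new)  [load 775/1000]
  600 → stock rod 4 (new)  [load 600/1000]
  550 → stock rod 5 (new)  [load 550/1000]
  550 → stock rod 6 (new)  [load 550/1000]
  475 → stock rod 7 (new)  [load 475/1000]
  425 → stock rod 5  [load 975/1000]
  350 → stock rod 4  [load 950/1000]
  350 → stock rod 6  [load 900/1000]
  275 → stock rod 7  [load 750/1000]
  225 → stock rod 3  [load 1000/1000]
7 stock rods opened.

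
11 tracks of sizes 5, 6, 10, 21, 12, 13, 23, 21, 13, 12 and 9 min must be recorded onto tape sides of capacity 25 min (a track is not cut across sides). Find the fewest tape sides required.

Total = 23 + 21 + 21 + 13 + 13 + 12 + 12 + 10 + 9 + 6 + 5 = 145 min.
Lower bound: ⌈145/25⌉ = 6 tape sides.
A packing using 7 tape sides:
  side 1: 23 = 23
  side 2: 21 = 21
  side 3: 21 = 21
  side 4: 13 + 12 = 25
  side 5: 13 + 12 = 25
  side 6: 10 + 9 + 6 = 25
  side 7: 5 = 5
No arrangement into 6 tape sides stays within capacity, so 7 is optimal.

7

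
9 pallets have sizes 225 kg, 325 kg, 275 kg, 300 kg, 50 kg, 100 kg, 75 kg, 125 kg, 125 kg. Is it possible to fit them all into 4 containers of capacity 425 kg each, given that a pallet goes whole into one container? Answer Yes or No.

A valid assignment using 4 containers:
  container 1: 325 + 100 = 425
  container 2: 300 + 125 = 425
  container 3: 275 + 125 = 400
  container 4: 225 + 75 + 50 = 350
Every load is within 425 kg, so 4 containers suffice.

Yes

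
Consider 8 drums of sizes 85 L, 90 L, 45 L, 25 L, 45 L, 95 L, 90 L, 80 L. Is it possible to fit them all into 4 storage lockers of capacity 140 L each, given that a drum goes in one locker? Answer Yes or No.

Total = 555 L; ⌈555/140⌉ = 4.
5 drums each exceed half the capacity and cannot share a locker, forcing at least 5 storage lockers.
At least 5 storage lockers are required, but only 4 are allowed.

No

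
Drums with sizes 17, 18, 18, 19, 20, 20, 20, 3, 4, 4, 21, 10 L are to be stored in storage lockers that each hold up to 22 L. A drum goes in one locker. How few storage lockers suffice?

Total = 21 + 20 + 20 + 20 + 19 + 18 + 18 + 17 + 10 + 4 + 4 + 3 = 174 L.
Lower bound: ⌈174/22⌉ = 8 storage lockers.
A packing using 9 storage lockers:
  locker 1: 21 = 21
  locker 2: 20 = 20
  locker 3: 20 = 20
  locker 4: 20 = 20
  locker 5: 19 + 3 = 22
  locker 6: 18 + 4 = 22
  locker 7: 18 + 4 = 22
  locker 8: 17 = 17
  locker 9: 10 = 10
No arrangement into 8 storage lockers stays within capacity, so 9 is optimal.

9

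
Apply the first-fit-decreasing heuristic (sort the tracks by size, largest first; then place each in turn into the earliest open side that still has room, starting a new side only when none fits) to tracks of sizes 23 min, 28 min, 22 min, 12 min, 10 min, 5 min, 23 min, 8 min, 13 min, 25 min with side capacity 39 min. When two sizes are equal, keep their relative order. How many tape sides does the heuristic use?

5

Sorted descending: 28, 25, 23, 23, 22, 13, 12, 10, 8, 5.
  28 → side 1 (new)  [load 28/39]
  25 → side 2 (new)  [load 25/39]
  23 → side 3 (new)  [load 23/39]
  23 → side 4 (new)  [load 23/39]
  22 → side 5 (new)  [load 22/39]
  13 → side 2  [load 38/39]
  12 → side 3  [load 35/39]
  10 → side 1  [load 38/39]
  8 → side 4  [load 31/39]
  5 → side 4  [load 36/39]
5 tape sides opened.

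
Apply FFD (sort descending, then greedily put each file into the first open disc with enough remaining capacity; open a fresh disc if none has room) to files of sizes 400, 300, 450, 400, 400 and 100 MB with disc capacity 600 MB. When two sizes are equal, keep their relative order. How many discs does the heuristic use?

Sorted descending: 450, 400, 400, 400, 300, 100.
  450 → disc 1 (new)  [load 450/600]
  400 → disc 2 (new)  [load 400/600]
  400 → disc 3 (new)  [load 400/600]
  400 → disc 4 (new)  [load 400/600]
  300 → disc 5 (new)  [load 300/600]
  100 → disc 1  [load 550/600]
5 discs opened.

5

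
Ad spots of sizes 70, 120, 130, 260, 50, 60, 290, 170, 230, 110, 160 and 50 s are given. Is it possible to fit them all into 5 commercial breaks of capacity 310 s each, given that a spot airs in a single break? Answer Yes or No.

Total = 1700 s; ⌈1700/310⌉ = 6.
At least 6 commercial breaks are required, but only 5 are allowed.

No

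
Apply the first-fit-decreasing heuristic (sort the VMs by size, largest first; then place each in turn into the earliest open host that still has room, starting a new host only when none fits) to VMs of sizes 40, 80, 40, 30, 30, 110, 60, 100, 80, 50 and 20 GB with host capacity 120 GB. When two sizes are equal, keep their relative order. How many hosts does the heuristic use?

6

Sorted descending: 110, 100, 80, 80, 60, 50, 40, 40, 30, 30, 20.
  110 → host 1 (new)  [load 110/120]
  100 → host 2 (new)  [load 100/120]
  80 → host 3 (new)  [load 80/120]
  80 → host 4 (new)  [load 80/120]
  60 → host 5 (new)  [load 60/120]
  50 → host 5  [load 110/120]
  40 → host 3  [load 120/120]
  40 → host 4  [load 120/120]
  30 → host 6 (new)  [load 30/120]
  30 → host 6  [load 60/120]
  20 → host 2  [load 120/120]
6 hosts opened.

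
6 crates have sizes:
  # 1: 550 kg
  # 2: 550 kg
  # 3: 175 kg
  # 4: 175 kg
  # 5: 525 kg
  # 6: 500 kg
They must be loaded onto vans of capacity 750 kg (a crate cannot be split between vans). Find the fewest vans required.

4

Total = 550 + 550 + 525 + 500 + 175 + 175 = 2475 kg.
Lower bound: ⌈2475/750⌉ = 4 vans.
A packing using 4 vans:
  van 1: 550 + 175 = 725
  van 2: 550 + 175 = 725
  van 3: 525 = 525
  van 4: 500 = 500
This matches the lower bound, so 4 is optimal.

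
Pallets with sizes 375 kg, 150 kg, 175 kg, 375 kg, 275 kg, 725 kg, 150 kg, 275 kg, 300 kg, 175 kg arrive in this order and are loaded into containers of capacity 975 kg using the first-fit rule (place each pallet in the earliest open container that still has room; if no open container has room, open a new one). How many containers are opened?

  375 → container 1 (new)  [load 375/975]
  150 → container 1  [load 525/975]
  175 → container 1  [load 700/975]
  375 → container 2 (new)  [load 375/975]
  275 → container 1  [load 975/975]
  725 → container 3 (new)  [load 725/975]
  150 → container 2  [load 525/975]
  275 → container 2  [load 800/975]
  300 → container 4 (new)  [load 300/975]
  175 → container 2  [load 975/975]
4 containers opened.

4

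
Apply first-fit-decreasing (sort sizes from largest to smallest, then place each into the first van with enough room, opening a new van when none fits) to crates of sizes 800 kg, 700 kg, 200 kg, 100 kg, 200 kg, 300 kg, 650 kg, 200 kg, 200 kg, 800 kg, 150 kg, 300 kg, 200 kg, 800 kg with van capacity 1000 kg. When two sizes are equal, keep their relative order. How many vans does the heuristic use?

6

Sorted descending: 800, 800, 800, 700, 650, 300, 300, 200, 200, 200, 200, 200, 150, 100.
  800 → van 1 (new)  [load 800/1000]
  800 → van 2 (new)  [load 800/1000]
  800 → van 3 (new)  [load 800/1000]
  700 → van 4 (new)  [load 700/1000]
  650 → van 5 (new)  [load 650/1000]
  300 → van 4  [load 1000/1000]
  300 → van 5  [load 950/1000]
  200 → van 1  [load 1000/1000]
  200 → van 2  [load 1000/1000]
  200 → van 3  [load 1000/1000]
  200 → van 6 (new)  [load 200/1000]
  200 → van 6  [load 400/1000]
  150 → van 6  [load 550/1000]
  100 → van 6  [load 650/1000]
6 vans opened.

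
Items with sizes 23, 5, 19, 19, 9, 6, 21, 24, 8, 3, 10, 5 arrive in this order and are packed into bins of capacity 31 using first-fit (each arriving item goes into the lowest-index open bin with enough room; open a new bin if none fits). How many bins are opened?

6

  23 → bin 1 (new)  [load 23/31]
  5 → bin 1  [load 28/31]
  19 → bin 2 (new)  [load 19/31]
  19 → bin 3 (new)  [load 19/31]
  9 → bin 2  [load 28/31]
  6 → bin 3  [load 25/31]
  21 → bin 4 (new)  [load 21/31]
  24 → bin 5 (new)  [load 24/31]
  8 → bin 4  [load 29/31]
  3 → bin 1  [load 31/31]
  10 → bin 6 (new)  [load 10/31]
  5 → bin 3  [load 30/31]
6 bins opened.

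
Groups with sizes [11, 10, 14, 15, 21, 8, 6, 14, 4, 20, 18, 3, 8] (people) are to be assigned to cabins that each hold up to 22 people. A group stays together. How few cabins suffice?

Total = 21 + 20 + 18 + 15 + 14 + 14 + 11 + 10 + 8 + 8 + 6 + 4 + 3 = 152 people.
Lower bound: ⌈152/22⌉ = 7 cabins.
A packing using 8 cabins:
  cabin 1: 21 = 21
  cabin 2: 20 = 20
  cabin 3: 18 + 4 = 22
  cabin 4: 15 + 6 = 21
  cabin 5: 14 + 8 = 22
  cabin 6: 14 + 8 = 22
  cabin 7: 11 + 10 = 21
  cabin 8: 3 = 3
No arrangement into 7 cabins stays within capacity, so 8 is optimal.

8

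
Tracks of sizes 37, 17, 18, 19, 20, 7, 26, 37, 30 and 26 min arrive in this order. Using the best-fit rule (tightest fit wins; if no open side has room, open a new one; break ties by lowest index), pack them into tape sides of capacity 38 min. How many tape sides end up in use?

8

  37 → side 1 (new)  [load 37/38]
  17 → side 2 (new)  [load 17/38]
  18 → side 2  [load 35/38]
  19 → side 3 (new)  [load 19/38]
  20 → side 4 (new)  [load 20/38]
  7 → side 4  [load 27/38]
  26 → side 5 (new)  [load 26/38]
  37 → side 6 (new)  [load 37/38]
  30 → side 7 (new)  [load 30/38]
  26 → side 8 (new)  [load 26/38]
8 tape sides opened.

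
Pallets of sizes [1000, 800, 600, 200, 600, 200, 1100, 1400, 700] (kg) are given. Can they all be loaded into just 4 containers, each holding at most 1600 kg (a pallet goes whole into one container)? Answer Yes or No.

No

Total = 6600 kg; ⌈6600/1600⌉ = 5.
At least 5 containers are required, but only 4 are allowed.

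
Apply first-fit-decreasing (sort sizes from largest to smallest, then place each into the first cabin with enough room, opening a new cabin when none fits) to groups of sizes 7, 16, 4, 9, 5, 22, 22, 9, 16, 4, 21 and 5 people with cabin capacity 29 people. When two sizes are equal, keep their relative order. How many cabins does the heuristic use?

5

Sorted descending: 22, 22, 21, 16, 16, 9, 9, 7, 5, 5, 4, 4.
  22 → cabin 1 (new)  [load 22/29]
  22 → cabin 2 (new)  [load 22/29]
  21 → cabin 3 (new)  [load 21/29]
  16 → cabin 4 (new)  [load 16/29]
  16 → cabin 5 (new)  [load 16/29]
  9 → cabin 4  [load 25/29]
  9 → cabin 5  [load 25/29]
  7 → cabin 1  [load 29/29]
  5 → cabin 2  [load 27/29]
  5 → cabin 3  [load 26/29]
  4 → cabin 4  [load 29/29]
  4 → cabin 5  [load 29/29]
5 cabins opened.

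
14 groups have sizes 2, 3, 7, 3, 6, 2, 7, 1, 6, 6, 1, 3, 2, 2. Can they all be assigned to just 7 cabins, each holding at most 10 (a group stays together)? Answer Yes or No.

Yes

A valid assignment using 6 cabins:
  cabin 1: 7 + 3 = 10
  cabin 2: 7 + 3 = 10
  cabin 3: 6 + 3 + 1 = 10
  cabin 4: 6 + 2 + 2 = 10
  cabin 5: 6 + 2 + 2 = 10
  cabin 6: 1 = 1
That uses only 6 ≤ 7, so 7 cabins are enough.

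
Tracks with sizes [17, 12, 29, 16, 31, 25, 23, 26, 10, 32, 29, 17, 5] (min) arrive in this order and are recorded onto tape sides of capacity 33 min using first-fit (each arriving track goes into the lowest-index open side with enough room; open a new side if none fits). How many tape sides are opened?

10

  17 → side 1 (new)  [load 17/33]
  12 → side 1  [load 29/33]
  29 → side 2 (new)  [load 29/33]
  16 → side 3 (new)  [load 16/33]
  31 → side 4 (new)  [load 31/33]
  25 → side 5 (new)  [load 25/33]
  23 → side 6 (new)  [load 23/33]
  26 → side 7 (new)  [load 26/33]
  10 → side 3  [load 26/33]
  32 → side 8 (new)  [load 32/33]
  29 → side 9 (new)  [load 29/33]
  17 → side 10 (new)  [load 17/33]
  5 → side 3  [load 31/33]
10 tape sides opened.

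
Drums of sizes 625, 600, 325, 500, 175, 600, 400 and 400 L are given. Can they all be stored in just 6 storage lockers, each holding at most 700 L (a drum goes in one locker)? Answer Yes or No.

No

Total = 3625 L; ⌈3625/700⌉ = 6.
The bound of 6 does not rule out 6, but exhaustive search shows no assignment into 6 storage lockers of capacity 700 L exists — the minimum is 7.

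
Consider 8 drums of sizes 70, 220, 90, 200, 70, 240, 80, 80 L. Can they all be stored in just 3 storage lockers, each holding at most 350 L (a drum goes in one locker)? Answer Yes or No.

Total = 1050 L; ⌈1050/350⌉ = 3.
The bound of 3 does not rule out 3, but exhaustive search shows no assignment into 3 storage lockers of capacity 350 L exists — the minimum is 4.

No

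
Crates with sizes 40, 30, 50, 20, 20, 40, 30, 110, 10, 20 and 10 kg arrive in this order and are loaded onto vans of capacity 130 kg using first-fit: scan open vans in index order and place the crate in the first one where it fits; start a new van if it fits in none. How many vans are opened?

  40 → van 1 (new)  [load 40/130]
  30 → van 1  [load 70/130]
  50 → van 1  [load 120/130]
  20 → van 2 (new)  [load 20/130]
  20 → van 2  [load 40/130]
  40 → van 2  [load 80/130]
  30 → van 2  [load 110/130]
  110 → van 3 (new)  [load 110/130]
  10 → van 1  [load 130/130]
  20 → van 2  [load 130/130]
  10 → van 3  [load 120/130]
3 vans opened.

3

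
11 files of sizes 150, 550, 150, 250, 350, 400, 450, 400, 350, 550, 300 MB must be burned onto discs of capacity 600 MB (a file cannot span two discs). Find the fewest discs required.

Total = 550 + 550 + 450 + 400 + 400 + 350 + 350 + 300 + 250 + 150 + 150 = 3900 MB.
Lower bound: ⌈3900/600⌉ = 7 discs.
A packing using 8 discs:
  disc 1: 550 = 550
  disc 2: 550 = 550
  disc 3: 450 + 150 = 600
  disc 4: 400 + 150 = 550
  disc 5: 400 = 400
  disc 6: 350 + 250 = 600
  disc 7: 350 = 350
  disc 8: 300 = 300
No arrangement into 7 discs stays within capacity, so 8 is optimal.

8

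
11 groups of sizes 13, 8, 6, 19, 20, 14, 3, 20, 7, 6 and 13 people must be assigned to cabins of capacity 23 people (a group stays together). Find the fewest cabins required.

Total = 20 + 20 + 19 + 14 + 13 + 13 + 8 + 7 + 6 + 6 + 3 = 129 people.
Lower bound: ⌈129/23⌉ = 6 cabins.
A packing using 7 cabins:
  cabin 1: 20 + 3 = 23
  cabin 2: 20 = 20
  cabin 3: 19 = 19
  cabin 4: 14 + 8 = 22
  cabin 5: 13 + 7 = 20
  cabin 6: 13 + 6 = 19
  cabin 7: 6 = 6
No arrangement into 6 cabins stays within capacity, so 7 is optimal.

7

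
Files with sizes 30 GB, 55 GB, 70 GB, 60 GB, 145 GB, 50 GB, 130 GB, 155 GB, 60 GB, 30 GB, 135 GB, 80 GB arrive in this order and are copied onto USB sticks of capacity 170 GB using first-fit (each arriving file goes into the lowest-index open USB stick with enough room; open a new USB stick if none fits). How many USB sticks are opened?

  30 → USB stick 1 (new)  [load 30/170]
  55 → USB stick 1  [load 85/170]
  70 → USB stick 1  [load 155/170]
  60 → USB stick 2 (new)  [load 60/170]
  145 → USB stick 3 (new)  [load 145/170]
  50 → USB stick 2  [load 110/170]
  130 → USB stick 4 (new)  [load 130/170]
  155 → USB stick 5 (new)  [load 155/170]
  60 → USB stick 2  [load 170/170]
  30 → USB stick 4  [load 160/170]
  135 → USB stick 6 (new)  [load 135/170]
  80 → USB stick 7 (new)  [load 80/170]
7 USB sticks opened.

7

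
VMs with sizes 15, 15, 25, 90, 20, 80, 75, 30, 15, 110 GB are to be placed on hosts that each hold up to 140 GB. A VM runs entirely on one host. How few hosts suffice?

4

Total = 110 + 90 + 80 + 75 + 30 + 25 + 20 + 15 + 15 + 15 = 475 GB.
Lower bound: ⌈475/140⌉ = 4 hosts.
A packing using 4 hosts:
  host 1: 110 + 30 = 140
  host 2: 90 + 25 + 20 = 135
  host 3: 80 + 15 + 15 + 15 = 125
  host 4: 75 = 75
This matches the lower bound, so 4 is optimal.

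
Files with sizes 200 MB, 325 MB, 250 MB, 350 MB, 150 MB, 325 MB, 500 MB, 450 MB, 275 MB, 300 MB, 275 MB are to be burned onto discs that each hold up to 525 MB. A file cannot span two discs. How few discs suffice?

8

Total = 500 + 450 + 350 + 325 + 325 + 300 + 275 + 275 + 250 + 200 + 150 = 3400 MB.
Lower bound: ⌈3400/525⌉ = 7 discs.
Also, 8 files each exceed 525/2 MB, and no two of those can share a disc, so at least 8 discs are needed.
A packing using 8 discs:
  disc 1: 500 = 500
  disc 2: 450 = 450
  disc 3: 350 + 150 = 500
  disc 4: 325 + 200 = 525
  disc 5: 325 = 325
  disc 6: 300 = 300
  disc 7: 275 + 250 = 525
  disc 8: 275 = 275
This matches the lower bound, so 8 is optimal.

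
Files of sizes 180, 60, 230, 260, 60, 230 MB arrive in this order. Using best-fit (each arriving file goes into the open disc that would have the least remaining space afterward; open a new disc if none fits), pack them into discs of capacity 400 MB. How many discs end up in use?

4

  180 → disc 1 (new)  [load 180/400]
  60 → disc 1  [load 240/400]
  230 → disc 2 (new)  [load 230/400]
  260 → disc 3 (new)  [load 260/400]
  60 → disc 3  [load 320/400]
  230 → disc 4 (new)  [load 230/400]
4 discs opened.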